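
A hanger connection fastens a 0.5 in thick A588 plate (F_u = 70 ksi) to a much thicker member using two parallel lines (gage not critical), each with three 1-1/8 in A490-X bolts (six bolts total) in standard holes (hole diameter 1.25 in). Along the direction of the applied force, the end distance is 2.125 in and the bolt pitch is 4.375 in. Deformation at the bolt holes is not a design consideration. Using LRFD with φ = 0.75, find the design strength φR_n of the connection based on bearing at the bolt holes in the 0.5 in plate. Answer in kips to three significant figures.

472 kips

Per bolt r_n = 1.5 l_c t F_u ≤ 3.0 d t F_u; upper limit = 3.0 × 1.125 × 0.5 × 70 = 118.1 kips.
Edge bolt: l_c = 2.125 − 1.25/2 = 1.5 in → 1.5 × 1.5 × 0.5 × 70 = 78.75 → r_n = 78.75 kips.
Interior bolts: l_c = 4.375 − 1.25 = 3.125 in → 1.5 × 3.125 × 0.5 × 70 = 164.1 → r_n = 118.1 kips.
R_n = 2 × 78.75 + 4 × 118.1 = 630 kips.
Design strength φR_n = 0.75 × 630 = 472 kips.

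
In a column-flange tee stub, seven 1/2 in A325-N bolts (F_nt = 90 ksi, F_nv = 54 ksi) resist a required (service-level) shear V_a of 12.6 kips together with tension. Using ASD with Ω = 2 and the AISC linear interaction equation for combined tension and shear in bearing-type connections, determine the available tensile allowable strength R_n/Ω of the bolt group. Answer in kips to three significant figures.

A_b = π·0.5²/4 = 0.1963 in²; f_rv = 12.6 / (7 × 0.1963) = 9.167 ksi.
F'_nt = 1.3 F_nt − (Ω F_nt / F_nv) f_rv = 1.3·90 − (2·90/54)·9.167 = 86.44 ksi, capped at F_nt → F'_nt = 86.44 ksi.
R_n = F'_nt · A_b · n = 86.44 × 0.1963 × 7 = 118.8 kips.
Allowable strength R_n/Ω = 118.8 / 2 = 59.4 kips.

59.4 kips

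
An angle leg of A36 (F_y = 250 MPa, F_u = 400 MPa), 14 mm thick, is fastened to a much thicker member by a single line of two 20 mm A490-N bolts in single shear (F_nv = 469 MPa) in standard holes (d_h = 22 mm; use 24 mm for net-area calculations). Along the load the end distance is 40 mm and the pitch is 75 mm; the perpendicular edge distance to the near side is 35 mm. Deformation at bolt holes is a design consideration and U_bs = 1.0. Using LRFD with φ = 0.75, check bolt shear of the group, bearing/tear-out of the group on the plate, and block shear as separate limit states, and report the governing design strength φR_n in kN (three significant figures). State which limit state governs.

221 kN (bolt shear governs)

Bolt shear: A_b = π·20²/4 = 314.2 mm²; R_n = 469 × 314.2 × 2 × 1 / 1000 = 294.7 kN → 0.75 × 294.7 = 221 kN.
Bearing: edge l_c = 29, r_n = 194.9 kN; interior l_c = 53, r_n = 268.8 kN; R_n = 194.9 + 1·268.8 = 463.7 kN → 348 kN.
Block shear: A_gv = 1610, A_nv = 1106, A_nt = 322 mm²; R_n = min(0.6F_uA_nv, 0.6F_yA_gv) + U_bs·F_u·A_nt = 370.3 kN → 278 kN.
Bolt shear governs: 221 kN.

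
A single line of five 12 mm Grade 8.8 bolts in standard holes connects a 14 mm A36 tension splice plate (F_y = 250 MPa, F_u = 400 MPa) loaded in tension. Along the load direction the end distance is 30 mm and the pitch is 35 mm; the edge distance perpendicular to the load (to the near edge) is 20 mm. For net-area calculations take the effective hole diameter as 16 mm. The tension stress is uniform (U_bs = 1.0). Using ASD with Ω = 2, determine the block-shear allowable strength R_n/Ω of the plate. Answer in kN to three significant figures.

198 kN

Shear plane L_v = 30 + 4·35 = 170 mm; A_gv = 170 × 14 = 2380 mm².
A_nv = (170 − 4.5·16) × 14 = 1372 mm².
A_nt = (20 − 0.5·16) × 14 = 168 mm².
0.6 F_u A_nv = 329.3 kN; 0.6 F_y A_gv = 357 kN → shear rupture governs the shear term.
R_n = 329.3 + 1.0 × 400 × 168 / 1000 = 396.5 kN.
Allowable strength R_n/Ω = 396.5 / 2 = 198 kN.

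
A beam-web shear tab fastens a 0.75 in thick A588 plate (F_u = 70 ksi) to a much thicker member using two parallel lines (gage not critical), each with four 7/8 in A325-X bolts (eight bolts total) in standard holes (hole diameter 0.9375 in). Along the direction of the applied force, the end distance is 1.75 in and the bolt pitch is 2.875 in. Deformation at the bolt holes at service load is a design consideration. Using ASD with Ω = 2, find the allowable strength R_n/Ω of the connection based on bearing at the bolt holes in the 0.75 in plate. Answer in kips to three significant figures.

411 kips

Per bolt r_n = 1.2 l_c t F_u ≤ 2.4 d t F_u; upper limit = 2.4 × 0.875 × 0.75 × 70 = 110.3 kips.
Edge bolt: l_c = 1.75 − 0.9375/2 = 1.281 in → 1.2 × 1.281 × 0.75 × 70 = 80.72 → r_n = 80.72 kips.
Interior bolts: l_c = 2.875 − 0.9375 = 1.938 in → 1.2 × 1.938 × 0.75 × 70 = 122.1 → r_n = 110.3 kips.
R_n = 2 × 80.72 + 6 × 110.3 = 822.9 kips.
Allowable strength R_n/Ω = 822.9 / 2 = 411 kips.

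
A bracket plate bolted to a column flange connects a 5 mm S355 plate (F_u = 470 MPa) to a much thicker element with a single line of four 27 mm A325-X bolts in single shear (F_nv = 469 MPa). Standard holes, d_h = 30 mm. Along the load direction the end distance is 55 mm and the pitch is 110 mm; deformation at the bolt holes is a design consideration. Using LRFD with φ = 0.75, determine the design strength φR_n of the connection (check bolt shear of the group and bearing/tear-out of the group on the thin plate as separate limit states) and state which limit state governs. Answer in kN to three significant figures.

Bolt shear: A_b = π·27²/4 = 572.6 mm²; R_n = 469 × 572.6 × 4 × 1 / 1000 = 1074 kN → 0.75 × 1074 = 806 kN.
Bearing (1.2 l_c t F_u ≤ 2.4 d t F_u): upper limit = 2.4·27·5·470 / 1000 = 152.3 kN.
  Edge l_c = 55 − 30/2 = 40 → r_n = 112.8 kN; interior l_c = 110 − 30 = 80 → r_n = 152.3 kN.
  R_n,bearing = 1·112.8 + 3·152.3 = 569.6 kN → 0.75 × 569.6 = 427 kN.
Bearing governs: 427 kN.

427 kN (bearing governs)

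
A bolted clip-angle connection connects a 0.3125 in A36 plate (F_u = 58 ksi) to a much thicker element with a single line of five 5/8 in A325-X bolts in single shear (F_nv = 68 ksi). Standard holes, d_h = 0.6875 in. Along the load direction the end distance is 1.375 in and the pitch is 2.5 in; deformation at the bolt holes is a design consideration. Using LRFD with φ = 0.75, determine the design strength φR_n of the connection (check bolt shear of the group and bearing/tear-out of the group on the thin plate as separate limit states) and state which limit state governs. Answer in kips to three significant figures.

78.2 kips (bolt shear governs)

Bolt shear: A_b = π·0.625²/4 = 0.3068 in²; R_n = 68 × 0.3068 × 5 × 1 = 104.3 kips → 0.75 × 104.3 = 78.2 kips.
Bearing (1.2 l_c t F_u ≤ 2.4 d t F_u): upper limit = 2.4·0.625·0.3125·58 = 27.19 kips.
  Edge l_c = 1.375 − 0.6875/2 = 1.031 → r_n = 22.43 kips; interior l_c = 2.5 − 0.6875 = 1.812 → r_n = 27.19 kips.
  R_n,bearing = 1·22.43 + 4·27.19 = 131.2 kips → 0.75 × 131.2 = 98.4 kips.
Bolt shear governs: 78.2 kips.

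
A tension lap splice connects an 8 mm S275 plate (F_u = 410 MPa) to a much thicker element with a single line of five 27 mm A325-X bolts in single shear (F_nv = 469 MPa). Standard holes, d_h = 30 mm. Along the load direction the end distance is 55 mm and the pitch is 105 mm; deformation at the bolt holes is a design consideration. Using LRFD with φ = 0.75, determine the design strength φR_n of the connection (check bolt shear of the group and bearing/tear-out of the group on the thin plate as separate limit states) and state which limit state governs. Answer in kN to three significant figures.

Bolt shear: A_b = π·27²/4 = 572.6 mm²; R_n = 469 × 572.6 × 5 × 1 / 1000 = 1343 kN → 0.75 × 1343 = 1010 kN.
Bearing (1.2 l_c t F_u ≤ 2.4 d t F_u): upper limit = 2.4·27·8·410 / 1000 = 212.5 kN.
  Edge l_c = 55 − 30/2 = 40 → r_n = 157.4 kN; interior l_c = 105 − 30 = 75 → r_n = 212.5 kN.
  R_n,bearing = 1·157.4 + 4·212.5 = 1008 kN → 0.75 × 1008 = 756 kN.
Bearing governs: 756 kN.

756 kN (bearing governs)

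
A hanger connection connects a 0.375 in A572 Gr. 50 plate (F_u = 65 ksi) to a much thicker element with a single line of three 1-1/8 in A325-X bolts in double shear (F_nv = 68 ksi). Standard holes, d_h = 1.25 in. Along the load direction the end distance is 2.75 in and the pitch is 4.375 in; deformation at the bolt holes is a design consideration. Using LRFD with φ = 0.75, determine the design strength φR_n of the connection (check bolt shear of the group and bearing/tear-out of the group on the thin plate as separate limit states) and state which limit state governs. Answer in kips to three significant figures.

Bolt shear: A_b = π·1.125²/4 = 0.994 in²; R_n = 68 × 0.994 × 3 × 2 = 405.6 kips → 0.75 × 405.6 = 304 kips.
Bearing (1.2 l_c t F_u ≤ 2.4 d t F_u): upper limit = 2.4·1.125·0.375·65 = 65.81 kips.
  Edge l_c = 2.75 − 1.25/2 = 2.125 → r_n = 62.16 kips; interior l_c = 4.375 − 1.25 = 3.125 → r_n = 65.81 kips.
  R_n,bearing = 1·62.16 + 2·65.81 = 193.8 kips → 0.75 × 193.8 = 145 kips.
Bearing governs: 145 kips.

145 kips (bearing governs)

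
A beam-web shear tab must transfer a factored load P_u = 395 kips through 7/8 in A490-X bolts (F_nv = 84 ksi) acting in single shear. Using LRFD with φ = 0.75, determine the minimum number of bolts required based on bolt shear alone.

11 bolts

A_b = π·0.875²/4 = 0.6013 in².
Per-bolt design strength φR_n = 0.75 × 84 × 0.6013 × 1 = 37.88 kips.
n ≥ 395 / 37.88 = 10.43 → use 11 bolts.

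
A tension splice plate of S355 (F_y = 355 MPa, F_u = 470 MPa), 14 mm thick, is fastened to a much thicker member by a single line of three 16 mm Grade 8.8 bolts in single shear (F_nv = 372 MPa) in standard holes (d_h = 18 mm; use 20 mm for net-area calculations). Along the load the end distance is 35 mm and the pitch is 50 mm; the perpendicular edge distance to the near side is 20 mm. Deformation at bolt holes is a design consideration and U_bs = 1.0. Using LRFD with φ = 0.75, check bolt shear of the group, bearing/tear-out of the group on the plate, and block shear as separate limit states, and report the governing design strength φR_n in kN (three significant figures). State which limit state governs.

168 kN (bolt shear governs)

Bolt shear: A_b = π·16²/4 = 201.1 mm²; R_n = 372 × 201.1 × 3 × 1 / 1000 = 224.4 kN → 0.75 × 224.4 = 168 kN.
Bearing: edge l_c = 26, r_n = 205.3 kN; interior l_c = 32, r_n = 252.7 kN; R_n = 205.3 + 2·252.7 = 710.6 kN → 533 kN.
Block shear: A_gv = 1890, A_nv = 1190, A_nt = 140 mm²; R_n = min(0.6F_uA_nv, 0.6F_yA_gv) + U_bs·F_u·A_nt = 401.4 kN → 301 kN.
Bolt shear governs: 168 kN.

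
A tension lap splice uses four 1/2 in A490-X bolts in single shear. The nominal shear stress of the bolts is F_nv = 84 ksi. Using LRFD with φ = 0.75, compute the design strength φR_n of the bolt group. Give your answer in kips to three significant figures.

A_b = π × 0.5² / 4 = 0.1963 in².
R_n = F_nv · A_b · n · n_s = 84 × 0.1963 × 4 × 1 = 65.97 kips.
Design strength φR_n = 0.75 × 65.97 = 49.5 kips.

49.5 kips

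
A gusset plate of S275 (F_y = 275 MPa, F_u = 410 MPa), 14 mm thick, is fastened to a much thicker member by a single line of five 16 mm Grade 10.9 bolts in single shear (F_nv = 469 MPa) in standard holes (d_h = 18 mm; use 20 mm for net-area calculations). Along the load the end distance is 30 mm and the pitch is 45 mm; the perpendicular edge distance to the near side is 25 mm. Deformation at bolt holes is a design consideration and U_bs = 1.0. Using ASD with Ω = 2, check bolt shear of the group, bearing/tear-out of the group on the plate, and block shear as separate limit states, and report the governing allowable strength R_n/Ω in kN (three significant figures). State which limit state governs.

Bolt shear: A_b = π·16²/4 = 201.1 mm²; R_n = 469 × 201.1 × 5 × 1 / 1000 = 471.5 kN → 471.5 / 2 = 236 kN.
Bearing: edge l_c = 21, r_n = 144.6 kN; interior l_c = 27, r_n = 186 kN; R_n = 144.6 + 4·186 = 888.6 kN → 444 kN.
Block shear: A_gv = 2940, A_nv = 1680, A_nt = 210 mm²; R_n = min(0.6F_uA_nv, 0.6F_yA_gv) + U_bs·F_u·A_nt = 499.4 kN → 250 kN.
Bolt shear governs: 236 kN.

236 kN (bolt shear governs)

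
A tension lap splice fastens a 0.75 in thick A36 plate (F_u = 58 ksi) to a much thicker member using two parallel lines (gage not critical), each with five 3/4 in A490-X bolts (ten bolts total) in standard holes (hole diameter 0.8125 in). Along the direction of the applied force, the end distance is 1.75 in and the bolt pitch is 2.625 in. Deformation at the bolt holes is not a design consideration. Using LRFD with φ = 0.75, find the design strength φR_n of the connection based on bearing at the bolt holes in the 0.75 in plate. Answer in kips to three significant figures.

719 kips

Per bolt r_n = 1.5 l_c t F_u ≤ 3.0 d t F_u; upper limit = 3.0 × 0.75 × 0.75 × 58 = 97.88 kips.
Edge bolt: l_c = 1.75 − 0.8125/2 = 1.344 in → 1.5 × 1.344 × 0.75 × 58 = 87.68 → r_n = 87.68 kips.
Interior bolts: l_c = 2.625 − 0.8125 = 1.812 in → 1.5 × 1.812 × 0.75 × 58 = 118.3 → r_n = 97.88 kips.
R_n = 2 × 87.68 + 8 × 97.88 = 958.4 kips.
Design strength φR_n = 0.75 × 958.4 = 719 kips.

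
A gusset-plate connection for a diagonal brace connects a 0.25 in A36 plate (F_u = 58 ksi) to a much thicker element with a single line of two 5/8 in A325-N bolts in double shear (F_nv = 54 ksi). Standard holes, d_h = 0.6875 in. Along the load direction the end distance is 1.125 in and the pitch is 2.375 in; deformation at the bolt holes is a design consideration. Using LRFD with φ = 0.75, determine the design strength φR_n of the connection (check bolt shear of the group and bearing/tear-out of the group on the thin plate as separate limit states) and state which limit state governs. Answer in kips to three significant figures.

Bolt shear: A_b = π·0.625²/4 = 0.3068 in²; R_n = 54 × 0.3068 × 2 × 2 = 66.27 kips → 0.75 × 66.27 = 49.7 kips.
Bearing (1.2 l_c t F_u ≤ 2.4 d t F_u): upper limit = 2.4·0.625·0.25·58 = 21.75 kips.
  Edge l_c = 1.125 − 0.6875/2 = 0.7812 → r_n = 13.59 kips; interior l_c = 2.375 − 0.6875 = 1.688 → r_n = 21.75 kips.
  R_n,bearing = 1·13.59 + 1·21.75 = 35.34 kips → 0.75 × 35.34 = 26.5 kips.
Bearing governs: 26.5 kips.

26.5 kips (bearing governs)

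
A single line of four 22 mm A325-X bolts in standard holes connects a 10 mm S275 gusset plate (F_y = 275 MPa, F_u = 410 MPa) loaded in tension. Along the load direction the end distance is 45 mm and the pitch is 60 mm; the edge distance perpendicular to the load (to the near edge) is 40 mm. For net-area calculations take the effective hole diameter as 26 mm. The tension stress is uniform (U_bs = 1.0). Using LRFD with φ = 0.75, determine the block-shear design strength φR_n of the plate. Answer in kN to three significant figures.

330 kN

Shear plane L_v = 45 + 3·60 = 225 mm; A_gv = 225 × 10 = 2250 mm².
A_nv = (225 − 3.5·26) × 10 = 1340 mm².
A_nt = (40 − 0.5·26) × 10 = 270 mm².
0.6 F_u A_nv = 329.6 kN; 0.6 F_y A_gv = 371.2 kN → shear rupture governs the shear term.
R_n = 329.6 + 1.0 × 410 × 270 / 1000 = 440.3 kN.
Design strength φR_n = 0.75 × 440.3 = 330 kN.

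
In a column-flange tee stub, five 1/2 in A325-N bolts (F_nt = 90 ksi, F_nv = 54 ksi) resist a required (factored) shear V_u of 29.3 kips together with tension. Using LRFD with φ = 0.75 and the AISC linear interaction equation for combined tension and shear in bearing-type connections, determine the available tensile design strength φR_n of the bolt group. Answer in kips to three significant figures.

37.3 kips

A_b = π·0.5²/4 = 0.1963 in²; f_rv = 29.3 / (5 × 0.1963) = 29.84 ksi.
F'_nt = 1.3 F_nt − (F_nt / φF_nv) f_rv = 1.3·90 − (90/(0.75·54))·29.84 = 50.68 ksi, capped at F_nt → F'_nt = 50.68 ksi.
R_n = F'_nt · A_b · n = 50.68 × 0.1963 × 5 = 49.75 kips.
Design strength φR_n = 0.75 × 49.75 = 37.3 kips.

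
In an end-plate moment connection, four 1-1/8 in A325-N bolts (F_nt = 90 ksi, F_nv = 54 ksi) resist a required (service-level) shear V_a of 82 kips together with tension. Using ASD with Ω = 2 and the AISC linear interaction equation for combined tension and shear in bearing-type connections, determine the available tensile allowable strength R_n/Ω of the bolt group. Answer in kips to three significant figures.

A_b = π·1.125²/4 = 0.994 in²; f_rv = 82 / (4 × 0.994) = 20.62 ksi.
F'_nt = 1.3 F_nt − (Ω F_nt / F_nv) f_rv = 1.3·90 − (2·90/54)·20.62 = 48.26 ksi, capped at F_nt → F'_nt = 48.26 ksi.
R_n = F'_nt · A_b · n = 48.26 × 0.994 × 4 = 191.9 kips.
Allowable strength R_n/Ω = 191.9 / 2 = 95.9 kips.

95.9 kips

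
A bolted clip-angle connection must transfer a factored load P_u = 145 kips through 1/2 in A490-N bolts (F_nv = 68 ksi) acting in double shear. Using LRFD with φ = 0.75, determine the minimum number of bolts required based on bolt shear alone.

A_b = π·0.5²/4 = 0.1963 in².
Per-bolt design strength φR_n = 0.75 × 68 × 0.1963 × 2 = 20.03 kips.
n ≥ 145 / 20.03 = 7.24 → use 8 bolts.

8 bolts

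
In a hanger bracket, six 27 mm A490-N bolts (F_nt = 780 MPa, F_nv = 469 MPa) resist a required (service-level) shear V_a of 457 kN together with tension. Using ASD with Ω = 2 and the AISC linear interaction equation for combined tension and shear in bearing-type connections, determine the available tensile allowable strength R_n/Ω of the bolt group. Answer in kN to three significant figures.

A_b = π·27²/4 = 572.6 mm²; f_rv = 457 × 1000 / (6 × 572.6) = 133 MPa.
F'_nt = 1.3 F_nt − (Ω F_nt / F_nv) f_rv = 1.3·780 − (2·780/469)·133 = 571.5 MPa, capped at F_nt → F'_nt = 571.5 MPa.
R_n = F'_nt · A_b · n = 571.5 × 572.6 × 6 / 1000 = 1963 kN.
Allowable strength R_n/Ω = 1963 / 2 = 982 kN.

982 kN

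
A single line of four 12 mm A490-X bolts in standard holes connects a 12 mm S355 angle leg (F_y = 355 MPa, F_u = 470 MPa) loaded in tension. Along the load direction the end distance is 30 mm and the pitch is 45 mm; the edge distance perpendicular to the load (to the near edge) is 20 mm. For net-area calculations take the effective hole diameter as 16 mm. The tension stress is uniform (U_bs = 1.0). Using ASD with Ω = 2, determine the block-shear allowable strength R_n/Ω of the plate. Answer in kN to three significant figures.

218 kN

Shear plane L_v = 30 + 3·45 = 165 mm; A_gv = 165 × 12 = 1980 mm².
A_nv = (165 − 3.5·16) × 12 = 1308 mm².
A_nt = (20 − 0.5·16) × 12 = 144 mm².
0.6 F_u A_nv = 368.9 kN; 0.6 F_y A_gv = 421.7 kN → shear rupture governs the shear term.
R_n = 368.9 + 1.0 × 470 × 144 / 1000 = 436.5 kN.
Allowable strength R_n/Ω = 436.5 / 2 = 218 kN.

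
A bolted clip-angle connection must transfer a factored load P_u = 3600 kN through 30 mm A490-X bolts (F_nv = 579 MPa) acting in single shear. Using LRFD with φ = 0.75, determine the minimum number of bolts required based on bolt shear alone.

A_b = π·30²/4 = 706.9 mm².
Per-bolt design strength φR_n = 0.75 × 579 × 706.9 × 1 / 1000 = 307 kN.
n ≥ 3600 / 307 = 11.73 → use 12 bolts.

12 bolts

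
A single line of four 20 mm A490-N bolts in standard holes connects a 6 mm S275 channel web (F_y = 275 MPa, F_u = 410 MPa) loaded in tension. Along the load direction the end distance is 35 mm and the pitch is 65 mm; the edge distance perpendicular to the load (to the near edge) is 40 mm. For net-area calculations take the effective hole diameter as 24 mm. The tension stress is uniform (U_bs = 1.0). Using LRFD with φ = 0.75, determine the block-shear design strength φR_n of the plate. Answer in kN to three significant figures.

213 kN

Shear plane L_v = 35 + 3·65 = 230 mm; A_gv = 230 × 6 = 1380 mm².
A_nv = (230 − 3.5·24) × 6 = 876 mm².
A_nt = (40 − 0.5·24) × 6 = 168 mm².
0.6 F_u A_nv = 215.5 kN; 0.6 F_y A_gv = 227.7 kN → shear rupture governs the shear term.
R_n = 215.5 + 1.0 × 410 × 168 / 1000 = 284.4 kN.
Design strength φR_n = 0.75 × 284.4 = 213 kN.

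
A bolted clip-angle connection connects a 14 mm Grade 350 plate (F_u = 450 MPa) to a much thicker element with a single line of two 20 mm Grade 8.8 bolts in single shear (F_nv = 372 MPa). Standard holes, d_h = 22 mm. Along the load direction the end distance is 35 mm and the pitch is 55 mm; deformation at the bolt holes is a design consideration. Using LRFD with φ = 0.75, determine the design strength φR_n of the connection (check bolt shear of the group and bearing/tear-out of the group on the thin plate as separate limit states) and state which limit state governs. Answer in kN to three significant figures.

Bolt shear: A_b = π·20²/4 = 314.2 mm²; R_n = 372 × 314.2 × 2 × 1 / 1000 = 233.7 kN → 0.75 × 233.7 = 175 kN.
Bearing (1.2 l_c t F_u ≤ 2.4 d t F_u): upper limit = 2.4·20·14·450 / 1000 = 302.4 kN.
  Edge l_c = 35 − 22/2 = 24 → r_n = 181.4 kN; interior l_c = 55 − 22 = 33 → r_n = 249.5 kN.
  R_n,bearing = 1·181.4 + 1·249.5 = 430.9 kN → 0.75 × 430.9 = 323 kN.
Bolt shear governs: 175 kN.

175 kN (bolt shear governs)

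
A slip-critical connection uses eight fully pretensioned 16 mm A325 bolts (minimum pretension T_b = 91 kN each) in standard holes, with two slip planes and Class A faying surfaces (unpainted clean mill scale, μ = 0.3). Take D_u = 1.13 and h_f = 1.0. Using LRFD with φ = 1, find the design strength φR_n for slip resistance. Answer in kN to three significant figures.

494 kN

R_n = μ · D_u · h_f · T_b · n_s · n_b = 0.3 × 1.13 × 1.0 × 91 × 2 × 8 = 493.6 kN.
Design strength φR_n = 1 × 493.6 = 494 kN.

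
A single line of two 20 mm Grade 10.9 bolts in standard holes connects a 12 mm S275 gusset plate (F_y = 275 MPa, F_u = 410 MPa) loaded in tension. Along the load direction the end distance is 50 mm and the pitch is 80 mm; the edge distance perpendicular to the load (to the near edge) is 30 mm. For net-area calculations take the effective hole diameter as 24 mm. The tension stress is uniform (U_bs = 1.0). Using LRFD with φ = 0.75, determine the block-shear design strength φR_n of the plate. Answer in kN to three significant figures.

259 kN

Shear plane L_v = 50 + 1·80 = 130 mm; A_gv = 130 × 12 = 1560 mm².
A_nv = (130 − 1.5·24) × 12 = 1128 mm².
A_nt = (30 − 0.5·24) × 12 = 216 mm².
0.6 F_u A_nv = 277.5 kN; 0.6 F_y A_gv = 257.4 kN → shear yielding governs the shear term.
R_n = 257.4 + 1.0 × 410 × 216 / 1000 = 346 kN.
Design strength φR_n = 0.75 × 346 = 259 kN.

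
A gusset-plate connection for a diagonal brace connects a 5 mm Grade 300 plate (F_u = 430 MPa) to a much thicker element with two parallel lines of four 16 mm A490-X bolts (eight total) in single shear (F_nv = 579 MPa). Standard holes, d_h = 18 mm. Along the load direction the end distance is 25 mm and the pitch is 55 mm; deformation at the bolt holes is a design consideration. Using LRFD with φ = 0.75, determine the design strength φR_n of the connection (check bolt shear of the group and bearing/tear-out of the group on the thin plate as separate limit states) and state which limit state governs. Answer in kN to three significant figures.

433 kN (bearing governs)

Bolt shear: A_b = π·16²/4 = 201.1 mm²; R_n = 579 × 201.1 × 8 × 1 / 1000 = 931.3 kN → 0.75 × 931.3 = 698 kN.
Bearing (1.2 l_c t F_u ≤ 2.4 d t F_u): upper limit = 2.4·16·5·430 / 1000 = 82.56 kN.
  Edge l_c = 25 − 18/2 = 16 → r_n = 41.28 kN; interior l_c = 55 − 18 = 37 → r_n = 82.56 kN.
  R_n,bearing = 2·41.28 + 6·82.56 = 577.9 kN → 0.75 × 577.9 = 433 kN.
Bearing governs: 433 kN.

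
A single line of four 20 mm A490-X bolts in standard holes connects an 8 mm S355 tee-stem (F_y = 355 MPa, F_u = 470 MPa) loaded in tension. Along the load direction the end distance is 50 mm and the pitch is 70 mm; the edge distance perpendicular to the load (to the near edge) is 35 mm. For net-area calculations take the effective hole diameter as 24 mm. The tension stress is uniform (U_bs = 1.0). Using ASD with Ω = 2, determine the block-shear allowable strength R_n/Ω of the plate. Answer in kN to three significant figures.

Shear plane L_v = 50 + 3·70 = 260 mm; A_gv = 260 × 8 = 2080 mm².
A_nv = (260 − 3.5·24) × 8 = 1408 mm².
A_nt = (35 − 0.5·24) × 8 = 184 mm².
0.6 F_u A_nv = 397.1 kN; 0.6 F_y A_gv = 443 kN → shear rupture governs the shear term.
R_n = 397.1 + 1.0 × 470 × 184 / 1000 = 483.5 kN.
Allowable strength R_n/Ω = 483.5 / 2 = 242 kN.

242 kN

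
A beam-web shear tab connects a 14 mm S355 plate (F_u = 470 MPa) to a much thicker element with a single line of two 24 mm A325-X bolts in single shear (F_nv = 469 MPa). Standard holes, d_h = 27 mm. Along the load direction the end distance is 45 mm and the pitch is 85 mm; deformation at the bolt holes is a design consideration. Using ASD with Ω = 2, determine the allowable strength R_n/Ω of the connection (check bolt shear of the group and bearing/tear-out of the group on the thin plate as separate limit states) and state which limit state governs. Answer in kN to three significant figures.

Bolt shear: A_b = π·24²/4 = 452.4 mm²; R_n = 469 × 452.4 × 2 × 1 / 1000 = 424.3 kN → 424.3 / 2 = 212 kN.
Bearing (1.2 l_c t F_u ≤ 2.4 d t F_u): upper limit = 2.4·24·14·470 / 1000 = 379 kN.
  Edge l_c = 45 − 27/2 = 31.5 → r_n = 248.7 kN; interior l_c = 85 − 27 = 58 → r_n = 379 kN.
  R_n,bearing = 1·248.7 + 1·379 = 627.7 kN → 627.7 / 2 = 314 kN.
Bolt shear governs: 212 kN.

212 kN (bolt shear governs)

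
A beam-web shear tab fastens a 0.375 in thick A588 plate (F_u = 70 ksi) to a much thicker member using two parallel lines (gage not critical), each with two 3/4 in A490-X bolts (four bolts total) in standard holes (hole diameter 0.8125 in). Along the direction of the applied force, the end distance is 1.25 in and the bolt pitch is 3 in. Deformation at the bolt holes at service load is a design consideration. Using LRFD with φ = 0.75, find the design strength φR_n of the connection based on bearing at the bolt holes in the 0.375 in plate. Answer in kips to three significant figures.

111 kips

Per bolt r_n = 1.2 l_c t F_u ≤ 2.4 d t F_u; upper limit = 2.4 × 0.75 × 0.375 × 70 = 47.25 kips.
Edge bolt: l_c = 1.25 − 0.8125/2 = 0.8438 in → 1.2 × 0.8438 × 0.375 × 70 = 26.58 → r_n = 26.58 kips.
Interior bolts: l_c = 3 − 0.8125 = 2.188 in → 1.2 × 2.188 × 0.375 × 70 = 68.91 → r_n = 47.25 kips.
R_n = 2 × 26.58 + 2 × 47.25 = 147.7 kips.
Design strength φR_n = 0.75 × 147.7 = 111 kips.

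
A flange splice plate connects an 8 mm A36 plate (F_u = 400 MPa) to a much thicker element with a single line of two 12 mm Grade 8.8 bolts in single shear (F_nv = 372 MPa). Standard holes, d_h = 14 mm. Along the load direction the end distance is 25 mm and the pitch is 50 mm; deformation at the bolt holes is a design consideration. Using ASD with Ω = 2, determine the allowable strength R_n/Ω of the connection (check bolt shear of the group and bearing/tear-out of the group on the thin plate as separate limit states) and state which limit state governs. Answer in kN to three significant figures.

Bolt shear: A_b = π·12²/4 = 113.1 mm²; R_n = 372 × 113.1 × 2 × 1 / 1000 = 84.14 kN → 84.14 / 2 = 42.1 kN.
Bearing (1.2 l_c t F_u ≤ 2.4 d t F_u): upper limit = 2.4·12·8·400 / 1000 = 92.16 kN.
  Edge l_c = 25 − 14/2 = 18 → r_n = 69.12 kN; interior l_c = 50 − 14 = 36 → r_n = 92.16 kN.
  R_n,bearing = 1·69.12 + 1·92.16 = 161.3 kN → 161.3 / 2 = 80.6 kN.
Bolt shear governs: 42.1 kN.

42.1 kN (bolt shear governs)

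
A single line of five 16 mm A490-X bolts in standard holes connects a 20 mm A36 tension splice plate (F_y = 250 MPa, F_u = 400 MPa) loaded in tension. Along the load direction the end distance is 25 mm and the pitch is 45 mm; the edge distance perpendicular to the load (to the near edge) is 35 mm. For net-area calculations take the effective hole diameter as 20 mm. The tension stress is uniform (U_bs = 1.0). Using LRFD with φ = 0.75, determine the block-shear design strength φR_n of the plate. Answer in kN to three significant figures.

564 kN

Shear plane L_v = 25 + 4·45 = 205 mm; A_gv = 205 × 20 = 4100 mm².
A_nv = (205 − 4.5·20) × 20 = 2300 mm².
A_nt = (35 − 0.5·20) × 20 = 500 mm².
0.6 F_u A_nv = 552 kN; 0.6 F_y A_gv = 615 kN → shear rupture governs the shear term.
R_n = 552 + 1.0 × 400 × 500 / 1000 = 752 kN.
Design strength φR_n = 0.75 × 752 = 564 kN.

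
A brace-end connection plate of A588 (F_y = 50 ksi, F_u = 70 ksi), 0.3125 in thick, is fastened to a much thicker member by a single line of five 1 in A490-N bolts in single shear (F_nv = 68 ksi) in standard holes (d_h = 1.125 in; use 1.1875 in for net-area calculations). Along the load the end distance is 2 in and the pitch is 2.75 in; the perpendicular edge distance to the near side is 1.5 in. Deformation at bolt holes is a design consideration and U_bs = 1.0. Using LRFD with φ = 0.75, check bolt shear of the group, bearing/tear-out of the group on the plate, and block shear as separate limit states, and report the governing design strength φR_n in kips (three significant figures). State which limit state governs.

90.2 kips (block shear governs)

Bolt shear: A_b = π·1²/4 = 0.7854 in²; R_n = 68 × 0.7854 × 5 × 1 = 267 kips → 0.75 × 267 = 200 kips.
Bearing: edge l_c = 1.438, r_n = 37.73 kips; interior l_c = 1.625, r_n = 42.66 kips; R_n = 37.73 + 4·42.66 = 208.4 kips → 156 kips.
Block shear: A_gv = 4.062, A_nv = 2.393, A_nt = 0.2832 in²; R_n = min(0.6F_uA_nv, 0.6F_yA_gv) + U_bs·F_u·A_nt = 120.3 kips → 90.2 kips.
Block shear governs: 90.2 kips.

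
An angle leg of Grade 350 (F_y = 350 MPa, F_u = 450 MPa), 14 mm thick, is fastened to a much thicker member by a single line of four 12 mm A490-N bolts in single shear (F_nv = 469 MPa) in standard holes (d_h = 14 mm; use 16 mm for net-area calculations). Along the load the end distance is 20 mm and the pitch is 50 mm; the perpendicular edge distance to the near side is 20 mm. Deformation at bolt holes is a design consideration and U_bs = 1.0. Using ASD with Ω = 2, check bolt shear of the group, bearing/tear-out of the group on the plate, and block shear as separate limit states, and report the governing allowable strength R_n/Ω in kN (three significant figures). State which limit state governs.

Bolt shear: A_b = π·12²/4 = 113.1 mm²; R_n = 469 × 113.1 × 4 × 1 / 1000 = 212.2 kN → 212.2 / 2 = 106 kN.
Bearing: edge l_c = 13, r_n = 98.28 kN; interior l_c = 36, r_n = 181.4 kN; R_n = 98.28 + 3·181.4 = 642.6 kN → 321 kN.
Block shear: A_gv = 2380, A_nv = 1596, A_nt = 168 mm²; R_n = min(0.6F_uA_nv, 0.6F_yA_gv) + U_bs·F_u·A_nt = 506.5 kN → 253 kN.
Bolt shear governs: 106 kN.

106 kN (bolt shear governs)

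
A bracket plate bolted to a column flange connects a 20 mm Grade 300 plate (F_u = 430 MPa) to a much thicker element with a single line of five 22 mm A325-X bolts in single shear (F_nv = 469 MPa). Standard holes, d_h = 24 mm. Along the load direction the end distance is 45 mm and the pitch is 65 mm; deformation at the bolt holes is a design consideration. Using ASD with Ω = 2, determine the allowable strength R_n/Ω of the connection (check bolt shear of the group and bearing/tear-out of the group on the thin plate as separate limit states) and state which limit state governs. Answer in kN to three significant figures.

Bolt shear: A_b = π·22²/4 = 380.1 mm²; R_n = 469 × 380.1 × 5 × 1 / 1000 = 891.4 kN → 891.4 / 2 = 446 kN.
Bearing (1.2 l_c t F_u ≤ 2.4 d t F_u): upper limit = 2.4·22·20·430 / 1000 = 454.1 kN.
  Edge l_c = 45 − 24/2 = 33 → r_n = 340.6 kN; interior l_c = 65 − 24 = 41 → r_n = 423.1 kN.
  R_n,bearing = 1·340.6 + 4·423.1 = 2033 kN → 2033 / 2 = 1020 kN.
Bolt shear governs: 446 kN.

446 kN (bolt shear governs)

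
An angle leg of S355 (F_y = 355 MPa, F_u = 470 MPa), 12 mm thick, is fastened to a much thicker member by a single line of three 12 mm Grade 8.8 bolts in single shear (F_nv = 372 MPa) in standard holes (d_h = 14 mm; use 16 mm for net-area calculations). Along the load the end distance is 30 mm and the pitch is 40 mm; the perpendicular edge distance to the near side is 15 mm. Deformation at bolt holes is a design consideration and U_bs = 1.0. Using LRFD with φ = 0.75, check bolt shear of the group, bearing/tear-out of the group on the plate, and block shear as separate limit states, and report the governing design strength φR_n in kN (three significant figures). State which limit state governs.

94.7 kN (bolt shear governs)

Bolt shear: A_b = π·12²/4 = 113.1 mm²; R_n = 372 × 113.1 × 3 × 1 / 1000 = 126.2 kN → 0.75 × 126.2 = 94.7 kN.
Bearing: edge l_c = 23, r_n = 155.7 kN; interior l_c = 26, r_n = 162.4 kN; R_n = 155.7 + 2·162.4 = 480.5 kN → 360 kN.
Block shear: A_gv = 1320, A_nv = 840, A_nt = 84 mm²; R_n = min(0.6F_uA_nv, 0.6F_yA_gv) + U_bs·F_u·A_nt = 276.4 kN → 207 kN.
Bolt shear governs: 94.7 kN.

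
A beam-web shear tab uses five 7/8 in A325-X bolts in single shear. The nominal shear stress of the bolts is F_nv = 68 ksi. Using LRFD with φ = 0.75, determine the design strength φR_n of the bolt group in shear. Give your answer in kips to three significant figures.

153 kips

A_b = π × 0.875² / 4 = 0.6013 in².
R_n = F_nv · A_b · n · n_s = 68 × 0.6013 × 5 × 1 = 204.4 kips.
Design strength φR_n = 0.75 × 204.4 = 153 kips.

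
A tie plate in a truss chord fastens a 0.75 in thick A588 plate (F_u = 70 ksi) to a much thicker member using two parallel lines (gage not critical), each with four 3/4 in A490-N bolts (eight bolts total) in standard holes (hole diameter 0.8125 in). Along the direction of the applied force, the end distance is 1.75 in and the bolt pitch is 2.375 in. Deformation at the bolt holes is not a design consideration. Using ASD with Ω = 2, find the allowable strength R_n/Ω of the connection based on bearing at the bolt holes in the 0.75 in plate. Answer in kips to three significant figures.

460 kips

Per bolt r_n = 1.5 l_c t F_u ≤ 3.0 d t F_u; upper limit = 3.0 × 0.75 × 0.75 × 70 = 118.1 kips.
Edge bolt: l_c = 1.75 − 0.8125/2 = 1.344 in → 1.5 × 1.344 × 0.75 × 70 = 105.8 → r_n = 105.8 kips.
Interior bolts: l_c = 2.375 − 0.8125 = 1.562 in → 1.5 × 1.562 × 0.75 × 70 = 123 → r_n = 118.1 kips.
R_n = 2 × 105.8 + 6 × 118.1 = 920.4 kips.
Allowable strength R_n/Ω = 920.4 / 2 = 460 kips.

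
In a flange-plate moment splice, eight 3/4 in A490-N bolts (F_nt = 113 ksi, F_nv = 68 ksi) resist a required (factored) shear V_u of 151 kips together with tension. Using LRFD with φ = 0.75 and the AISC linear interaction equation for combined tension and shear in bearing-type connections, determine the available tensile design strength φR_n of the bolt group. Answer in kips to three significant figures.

A_b = π·0.75²/4 = 0.4418 in²; f_rv = 151 / (8 × 0.4418) = 42.72 ksi.
F'_nt = 1.3 F_nt − (F_nt / φF_nv) f_rv = 1.3·113 − (113/(0.75·68))·42.72 = 52.24 ksi, capped at F_nt → F'_nt = 52.24 ksi.
R_n = F'_nt · A_b · n = 52.24 × 0.4418 × 8 = 184.6 kips.
Design strength φR_n = 0.75 × 184.6 = 138 kips.

138 kips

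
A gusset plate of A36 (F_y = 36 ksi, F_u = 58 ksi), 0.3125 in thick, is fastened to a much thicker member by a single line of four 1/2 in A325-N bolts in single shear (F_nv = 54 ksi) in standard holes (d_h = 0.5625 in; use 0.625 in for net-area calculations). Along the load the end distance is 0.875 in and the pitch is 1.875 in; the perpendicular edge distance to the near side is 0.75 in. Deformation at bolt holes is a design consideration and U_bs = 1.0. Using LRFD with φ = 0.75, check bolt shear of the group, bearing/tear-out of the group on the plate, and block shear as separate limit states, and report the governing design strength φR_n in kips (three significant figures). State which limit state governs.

Bolt shear: A_b = π·0.5²/4 = 0.1963 in²; R_n = 54 × 0.1963 × 4 × 1 = 42.41 kips → 0.75 × 42.41 = 31.8 kips.
Bearing: edge l_c = 0.5938, r_n = 12.91 kips; interior l_c = 1.312, r_n = 21.75 kips; R_n = 12.91 + 3·21.75 = 78.16 kips → 58.6 kips.
Block shear: A_gv = 2.031, A_nv = 1.348, A_nt = 0.1367 in²; R_n = min(0.6F_uA_nv, 0.6F_yA_gv) + U_bs·F_u·A_nt = 51.8 kips → 38.9 kips.
Bolt shear governs: 31.8 kips.

31.8 kips (bolt shear governs)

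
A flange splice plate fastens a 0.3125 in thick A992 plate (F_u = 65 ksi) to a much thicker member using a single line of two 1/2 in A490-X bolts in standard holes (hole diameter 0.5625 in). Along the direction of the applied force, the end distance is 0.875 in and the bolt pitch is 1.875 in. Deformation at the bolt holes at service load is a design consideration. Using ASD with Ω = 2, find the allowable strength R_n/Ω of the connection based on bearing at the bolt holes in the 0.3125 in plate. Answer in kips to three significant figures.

Per bolt r_n = 1.2 l_c t F_u ≤ 2.4 d t F_u; upper limit = 2.4 × 0.5 × 0.3125 × 65 = 24.38 kips.
Edge bolt: l_c = 0.875 − 0.5625/2 = 0.5938 in → 1.2 × 0.5938 × 0.3125 × 65 = 14.47 → r_n = 14.47 kips.
Interior bolts: l_c = 1.875 − 0.5625 = 1.312 in → 1.2 × 1.312 × 0.3125 × 65 = 31.99 → r_n = 24.38 kips.
R_n = 1 × 14.47 + 1 × 24.38 = 38.85 kips.
Allowable strength R_n/Ω = 38.85 / 2 = 19.4 kips.

19.4 kips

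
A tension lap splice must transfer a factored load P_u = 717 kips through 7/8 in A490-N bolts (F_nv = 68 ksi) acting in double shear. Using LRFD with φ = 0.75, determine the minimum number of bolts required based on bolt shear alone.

A_b = π·0.875²/4 = 0.6013 in².
Per-bolt design strength φR_n = 0.75 × 68 × 0.6013 × 2 = 61.33 kips.
n ≥ 717 / 61.33 = 11.69 → use 12 bolts.

12 bolts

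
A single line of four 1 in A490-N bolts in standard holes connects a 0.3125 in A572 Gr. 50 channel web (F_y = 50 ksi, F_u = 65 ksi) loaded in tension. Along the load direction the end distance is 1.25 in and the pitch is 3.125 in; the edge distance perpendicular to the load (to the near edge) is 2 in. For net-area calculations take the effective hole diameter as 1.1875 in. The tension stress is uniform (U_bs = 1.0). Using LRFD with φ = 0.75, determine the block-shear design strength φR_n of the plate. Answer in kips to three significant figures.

Shear plane L_v = 1.25 + 3·3.125 = 10.62 in; A_gv = 10.62 × 0.3125 = 3.32 in².
A_nv = (10.62 − 3.5·1.1875) × 0.3125 = 2.021 in².
A_nt = (2 − 0.5·1.1875) × 0.3125 = 0.4395 in².
0.6 F_u A_nv = 78.84 kips; 0.6 F_y A_gv = 99.61 kips → shear rupture governs the shear term.
R_n = 78.84 + 1.0 × 65 × 0.4395 = 107.4 kips.
Design strength φR_n = 0.75 × 107.4 = 80.6 kips.

80.6 kips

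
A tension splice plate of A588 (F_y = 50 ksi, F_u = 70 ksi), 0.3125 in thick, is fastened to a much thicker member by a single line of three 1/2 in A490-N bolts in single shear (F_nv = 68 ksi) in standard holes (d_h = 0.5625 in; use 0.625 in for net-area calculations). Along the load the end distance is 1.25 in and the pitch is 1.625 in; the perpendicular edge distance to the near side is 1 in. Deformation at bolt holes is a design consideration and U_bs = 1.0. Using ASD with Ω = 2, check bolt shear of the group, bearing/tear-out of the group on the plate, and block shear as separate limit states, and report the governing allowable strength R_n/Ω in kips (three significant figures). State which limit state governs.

20 kips (bolt shear governs)

Bolt shear: A_b = π·0.5²/4 = 0.1963 in²; R_n = 68 × 0.1963 × 3 × 1 = 40.06 kips → 40.06 / 2 = 20 kips.
Bearing: edge l_c = 0.9688, r_n = 25.43 kips; interior l_c = 1.062, r_n = 26.25 kips; R_n = 25.43 + 2·26.25 = 77.93 kips → 39 kips.
Block shear: A_gv = 1.406, A_nv = 0.918, A_nt = 0.2148 in²; R_n = min(0.6F_uA_nv, 0.6F_yA_gv) + U_bs·F_u·A_nt = 53.59 kips → 26.8 kips.
Bolt shear governs: 20 kips.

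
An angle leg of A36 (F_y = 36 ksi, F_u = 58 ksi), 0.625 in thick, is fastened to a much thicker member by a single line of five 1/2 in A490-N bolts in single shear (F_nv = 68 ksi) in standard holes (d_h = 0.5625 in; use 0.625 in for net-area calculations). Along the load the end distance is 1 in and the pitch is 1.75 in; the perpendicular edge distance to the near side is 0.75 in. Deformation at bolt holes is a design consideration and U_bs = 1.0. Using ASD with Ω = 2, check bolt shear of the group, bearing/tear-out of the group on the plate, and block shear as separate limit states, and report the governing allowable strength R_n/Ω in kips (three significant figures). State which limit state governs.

Bolt shear: A_b = π·0.5²/4 = 0.1963 in²; R_n = 68 × 0.1963 × 5 × 1 = 66.76 kips → 66.76 / 2 = 33.4 kips.
Bearing: edge l_c = 0.7188, r_n = 31.27 kips; interior l_c = 1.188, r_n = 43.5 kips; R_n = 31.27 + 4·43.5 = 205.3 kips → 103 kips.
Block shear: A_gv = 5, A_nv = 3.242, A_nt = 0.2734 in²; R_n = min(0.6F_uA_nv, 0.6F_yA_gv) + U_bs·F_u·A_nt = 123.9 kips → 61.9 kips.
Bolt shear governs: 33.4 kips.

33.4 kips (bolt shear governs)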